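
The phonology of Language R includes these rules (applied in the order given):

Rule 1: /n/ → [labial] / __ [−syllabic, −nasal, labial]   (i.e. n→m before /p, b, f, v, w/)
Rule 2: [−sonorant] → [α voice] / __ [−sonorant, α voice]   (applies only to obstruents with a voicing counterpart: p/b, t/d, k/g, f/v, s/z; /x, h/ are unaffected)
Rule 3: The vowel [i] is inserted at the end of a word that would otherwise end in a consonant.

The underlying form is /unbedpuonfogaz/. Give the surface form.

umbetpuomfogazi

Rule 1 (nasal place assimilation): /n/ precedes the labial consonant /b/, so it assimilates in place to [m]. /n/ precedes the labial consonant /f/, so it assimilates in place to [m]. /unbedpuonfogaz/ → umbedpuomfogaz.
Rule 2 (regressive voicing assimilation): /d/ precedes the voiceless obstruent /p/, so it devoices to [t] by assimilation. /umbedpuomfogaz/ → umbetpuomfogaz.
Rule 3 (final i-epenthesis): the form ends in the consonant /z/, so [i] is inserted word-finally. /umbetpuomfogaz/ → umbetpuomfogazi.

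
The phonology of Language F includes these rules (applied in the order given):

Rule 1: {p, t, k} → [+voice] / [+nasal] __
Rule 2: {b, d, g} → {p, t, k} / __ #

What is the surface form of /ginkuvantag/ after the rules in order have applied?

ginguvandak

Rule 1 (post-nasal voicing): /k/ is a voiceless stop immediately after the nasal /n/, so it voices to [g]. /t/ is a voiceless stop immediately after the nasal /n/, so it voices to [d]. /ginkuvantag/ → ginguvandag.
Rule 2 (final devoicing): /g/ is a voiced stop in word-final position, so it devoices to [k]. /ginguvandag/ → ginguvandak.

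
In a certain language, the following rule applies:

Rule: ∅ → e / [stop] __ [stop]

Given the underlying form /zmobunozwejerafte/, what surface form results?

No segment of /zmobunozwejerafte/ meets the structural description of the rule, so the form surfaces unchanged.

zmobunozwejerafte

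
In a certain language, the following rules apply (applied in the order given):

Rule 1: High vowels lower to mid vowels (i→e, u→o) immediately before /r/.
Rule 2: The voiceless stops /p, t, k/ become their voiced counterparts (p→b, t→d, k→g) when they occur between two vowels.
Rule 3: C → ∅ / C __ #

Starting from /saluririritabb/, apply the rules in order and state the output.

Rule 1 (pre-rhotic lowering): /u/ is a high vowel immediately before /r/, so it lowers to [o]. /i/ is a high vowel immediately before /r/, so it lowers to [e]. /i/ is a high vowel immediately before /r/, so it lowers to [e]. /saluririritabb/ → salorereritabb.
Rule 2 (intervocalic voicing): /t/ is a voiceless stop between vowels /i/ and /a/, so it voices to [d]. /salorereritabb/ → salorereridabb.
Rule 3 (final cluster simplification): /b/ is the second consonant of a word-final cluster /bb/, so it deletes. /salorereridabb/ → salorereridab.

salorereridab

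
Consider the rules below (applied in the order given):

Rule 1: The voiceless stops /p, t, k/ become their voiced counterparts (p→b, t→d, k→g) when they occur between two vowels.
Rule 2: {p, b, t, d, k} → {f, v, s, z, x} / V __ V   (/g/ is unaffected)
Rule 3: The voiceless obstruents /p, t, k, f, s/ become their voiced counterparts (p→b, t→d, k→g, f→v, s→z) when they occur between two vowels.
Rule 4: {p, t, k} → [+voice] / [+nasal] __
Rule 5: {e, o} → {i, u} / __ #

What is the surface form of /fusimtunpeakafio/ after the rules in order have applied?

fuzimdunbeagaviu

Rule 1 (intervocalic voicing): /k/ is a voiceless stop between vowels /a/ and /a/, so it voices to [g]. /fusimtunpeakafio/ → fusimtunpeagafio.
Rule 2 (intervocalic spirantization): no segment meets the environment; /fusimtunpeagafio/ is unchanged.
Rule 3 (intervocalic voicing): /s/ is a voiceless obstruent between vowels /u/ and /i/, so it voices to [z]. /f/ is a voiceless obstruent between vowels /a/ and /i/, so it voices to [v]. /fusimtunpeagafio/ → fuzimtunpeagavio.
Rule 4 (post-nasal voicing): /t/ is a voiceless stop immediately after the nasal /m/, so it voices to [d]. /p/ is a voiceless stop immediately after the nasal /n/, so it voices to [b]. /fuzimtunpeagavio/ → fuzimdunbeagavio.
Rule 5 (final vowel raising): /o/ is a mid vowel in word-final position, so it raises to [u]. /fuzimdunbeagavio/ → fuzimdunbeagaviu.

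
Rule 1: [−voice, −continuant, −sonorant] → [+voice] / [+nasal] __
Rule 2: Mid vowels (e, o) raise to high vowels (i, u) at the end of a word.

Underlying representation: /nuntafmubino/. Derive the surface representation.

nundafmubinu

Rule 1 (post-nasal voicing): /t/ is a voiceless stop immediately after the nasal /n/, so it voices to [d]. /nuntafmubino/ → nundafmubino.
Rule 2 (final vowel raising): /o/ is a mid vowel in word-final position, so it raises to [u]. /nundafmubino/ → nundafmubinu.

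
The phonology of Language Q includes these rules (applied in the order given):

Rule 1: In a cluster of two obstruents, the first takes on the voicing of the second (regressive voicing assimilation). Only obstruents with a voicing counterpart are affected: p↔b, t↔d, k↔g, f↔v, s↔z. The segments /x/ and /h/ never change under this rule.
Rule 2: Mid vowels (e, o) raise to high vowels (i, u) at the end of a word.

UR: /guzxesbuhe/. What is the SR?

Rule 1 (regressive voicing assimilation): /z/ precedes the voiceless obstruent /x/, so it devoices to [s] by assimilation. /s/ precedes the voiced obstruent /b/, so it voices to [z] by assimilation. /guzxesbuhe/ → gusxezbuhe.
Rule 2 (final vowel raising): /e/ is a mid vowel in word-final position, so it raises to [i]. /gusxezbuhe/ → gusxezbuhi.

gusxezbuhi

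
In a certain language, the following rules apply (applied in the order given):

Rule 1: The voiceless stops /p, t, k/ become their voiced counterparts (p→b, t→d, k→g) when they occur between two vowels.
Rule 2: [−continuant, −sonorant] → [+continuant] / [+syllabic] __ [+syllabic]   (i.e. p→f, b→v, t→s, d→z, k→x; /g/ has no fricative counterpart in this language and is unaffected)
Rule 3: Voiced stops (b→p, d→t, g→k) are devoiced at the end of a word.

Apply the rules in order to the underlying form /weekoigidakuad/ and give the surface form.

weegoigizaguat

Rule 1 (intervocalic voicing): /k/ is a voiceless stop between vowels /e/ and /o/, so it voices to [g]. /k/ is a voiceless stop between vowels /a/ and /u/, so it voices to [g]. /weekoigidakuad/ → weegoigidaguad.
Rule 2 (intervocalic spirantization): /d/ is a stop between vowels /i/ and /a/, so it spirantizes to the fricative [z]. /weegoigidaguad/ → weegoigizaguad.
Rule 3 (final devoicing): /d/ is a voiced stop in word-final position, so it devoices to [t]. /weegoigizaguad/ → weegoigizaguat.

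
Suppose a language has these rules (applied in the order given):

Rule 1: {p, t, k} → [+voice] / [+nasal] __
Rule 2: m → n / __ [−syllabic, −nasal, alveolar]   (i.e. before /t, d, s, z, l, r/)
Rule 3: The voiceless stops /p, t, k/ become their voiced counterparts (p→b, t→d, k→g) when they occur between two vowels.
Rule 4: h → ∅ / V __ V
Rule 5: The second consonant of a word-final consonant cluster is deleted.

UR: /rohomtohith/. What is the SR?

Rule 1 (post-nasal voicing): /t/ is a voiceless stop immediately after the nasal /m/, so it voices to [d]. /rohomtohith/ → rohomdohith.
Rule 2 (nasal place assimilation): /m/ precedes the alveolar consonant /d/, so it assimilates in place to [n]. /rohomdohith/ → rohondohith.
Rule 3 (intervocalic voicing): no segment meets the environment; /rohondohith/ is unchanged.
Rule 4 (intervocalic h-deletion): /h/ occurs between vowels /o/ and /o/, so it deletes. /h/ occurs between vowels /o/ and /i/, so it deletes. /rohondohith/ → roondoith.
Rule 5 (final cluster simplification): /h/ is the second consonant of a word-final cluster /th/, so it deletes. /roondoith/ → roondoit.

roondoit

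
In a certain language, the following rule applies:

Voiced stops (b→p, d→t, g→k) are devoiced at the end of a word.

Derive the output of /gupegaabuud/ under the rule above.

Scanning /gupegaabuud/: /g/ at position 1 is not in the conditioning environment; /g/ at position 5 is not in the conditioning environment; /b/ at position 8 is not in the conditioning environment; /d/ is a voiced stop in word-final position, so it devoices to [t].
Result: [gupegaabuut].

gupegaabuut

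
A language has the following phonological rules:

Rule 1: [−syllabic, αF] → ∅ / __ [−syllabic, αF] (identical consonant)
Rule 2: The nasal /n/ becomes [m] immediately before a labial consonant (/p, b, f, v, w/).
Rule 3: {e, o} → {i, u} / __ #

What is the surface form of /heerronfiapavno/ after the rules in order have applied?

heeromfiapavnu

Rule 1 (degemination): /rr/ is a geminate; the first /r/ deletes. /heerronfiapavno/ → heeronfiapavno.
Rule 2 (nasal place assimilation): /n/ precedes the labial consonant /f/, so it assimilates in place to [m]. /heeronfiapavno/ → heeromfiapavno.
Rule 3 (final vowel raising): /o/ is a mid vowel in word-final position, so it raises to [u]. /heeromfiapavno/ → heeromfiapavnu.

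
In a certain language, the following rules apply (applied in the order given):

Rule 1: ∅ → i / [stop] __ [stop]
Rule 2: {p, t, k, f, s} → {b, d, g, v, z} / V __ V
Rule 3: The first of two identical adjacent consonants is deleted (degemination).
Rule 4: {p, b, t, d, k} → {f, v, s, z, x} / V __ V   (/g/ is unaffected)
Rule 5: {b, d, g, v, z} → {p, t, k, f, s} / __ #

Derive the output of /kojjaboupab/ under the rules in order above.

kojavouvap

Rule 1 (stop-cluster i-epenthesis): no segment meets the environment; /kojjaboupab/ is unchanged.
Rule 2 (intervocalic voicing): /p/ is a voiceless obstruent between vowels /u/ and /a/, so it voices to [b]. /kojjaboupab/ → kojjaboubab.
Rule 3 (degemination): /jj/ is a geminate; the first /j/ deletes. /kojjaboubab/ → kojaboubab.
Rule 4 (intervocalic spirantization): /b/ is a stop between vowels /a/ and /o/, so it spirantizes to the fricative [v]. /b/ is a stop between vowels /u/ and /a/, so it spirantizes to the fricative [v]. /kojaboubab/ → kojavouvab.
Rule 5 (final devoicing): /b/ is a voiced obstruent in word-final position, so it devoices to [p]. /kojavouvab/ → kojavouvap.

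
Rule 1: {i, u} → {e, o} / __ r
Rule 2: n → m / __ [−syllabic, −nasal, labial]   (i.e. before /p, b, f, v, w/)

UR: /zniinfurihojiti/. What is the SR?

Rule 1 (pre-rhotic lowering): /u/ is a high vowel immediately before /r/, so it lowers to [o]. /zniinfurihojiti/ → zniinforihojiti.
Rule 2 (nasal place assimilation): /n/ precedes the labial consonant /f/, so it assimilates in place to [m]. /zniinforihojiti/ → zniimforihojiti.

zniimforihojiti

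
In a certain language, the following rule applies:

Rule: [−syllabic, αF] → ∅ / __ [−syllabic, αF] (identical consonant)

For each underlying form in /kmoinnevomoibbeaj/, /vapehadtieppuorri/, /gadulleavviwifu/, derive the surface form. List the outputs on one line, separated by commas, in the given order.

/kmoinnevomoibbeaj/: /nn/ is a geminate; the first /n/ deletes. /bb/ is a geminate; the first /b/ deletes. → [kmoinevomoibeaj].
/vapehadtieppuorri/: /pp/ is a geminate; the first /p/ deletes. /rr/ is a geminate; the first /r/ deletes. → [vapehadtiepuori].
/gadulleavviwifu/: /ll/ is a geminate; the first /l/ deletes. /vv/ is a geminate; the first /v/ deletes. → [gaduleaviwifu].

kmoinevomoibeaj, vapehadtiepuori, gaduleaviwifu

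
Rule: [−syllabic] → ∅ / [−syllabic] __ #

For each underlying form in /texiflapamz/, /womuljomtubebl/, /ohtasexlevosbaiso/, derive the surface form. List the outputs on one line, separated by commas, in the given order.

texiflapam, womuljomtubeb, ohtasexlevosbaiso

/texiflapamz/: /z/ is the second consonant of a word-final cluster /mz/, so it deletes. → [texiflapam].
/womuljomtubebl/: /l/ is the second consonant of a word-final cluster /bl/, so it deletes. → [womuljomtubeb].
/ohtasexlevosbaiso/: the rule's environment is not met; surfaces unchanged as [ohtasexlevosbaiso].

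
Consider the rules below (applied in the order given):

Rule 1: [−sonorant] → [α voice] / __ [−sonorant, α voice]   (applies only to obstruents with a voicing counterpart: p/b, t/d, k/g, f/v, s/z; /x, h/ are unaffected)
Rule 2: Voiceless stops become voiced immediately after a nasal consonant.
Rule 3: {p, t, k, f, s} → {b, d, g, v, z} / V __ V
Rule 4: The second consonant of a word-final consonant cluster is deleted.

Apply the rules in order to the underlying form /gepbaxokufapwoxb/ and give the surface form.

Rule 1 (regressive voicing assimilation): /p/ precedes the voiced obstruent /b/, so it voices to [b] by assimilation. /gepbaxokufapwoxb/ → gebbaxokufapwoxb.
Rule 2 (post-nasal voicing): no segment meets the environment; /gebbaxokufapwoxb/ is unchanged.
Rule 3 (intervocalic voicing): /k/ is a voiceless obstruent between vowels /o/ and /u/, so it voices to [g]. /f/ is a voiceless obstruent between vowels /u/ and /a/, so it voices to [v]. /gebbaxokufapwoxb/ → gebbaxoguvapwoxb.
Rule 4 (final cluster simplification): /b/ is the second consonant of a word-final cluster /xb/, so it deletes. /gebbaxoguvapwoxb/ → gebbaxoguvapwox.

gebbaxoguvapwox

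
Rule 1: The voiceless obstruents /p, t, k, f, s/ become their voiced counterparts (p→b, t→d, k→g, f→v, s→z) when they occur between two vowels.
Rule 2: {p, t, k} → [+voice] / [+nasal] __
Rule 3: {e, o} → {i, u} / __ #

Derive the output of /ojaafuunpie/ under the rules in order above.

ojaavuunbii

Rule 1 (intervocalic voicing): /f/ is a voiceless obstruent between vowels /a/ and /u/, so it voices to [v]. /ojaafuunpie/ → ojaavuunpie.
Rule 2 (post-nasal voicing): /p/ is a voiceless stop immediately after the nasal /n/, so it voices to [b]. /ojaavuunpie/ → ojaavuunbie.
Rule 3 (final vowel raising): /e/ is a mid vowel in word-final position, so it raises to [i]. /ojaavuunbie/ → ojaavuunbii.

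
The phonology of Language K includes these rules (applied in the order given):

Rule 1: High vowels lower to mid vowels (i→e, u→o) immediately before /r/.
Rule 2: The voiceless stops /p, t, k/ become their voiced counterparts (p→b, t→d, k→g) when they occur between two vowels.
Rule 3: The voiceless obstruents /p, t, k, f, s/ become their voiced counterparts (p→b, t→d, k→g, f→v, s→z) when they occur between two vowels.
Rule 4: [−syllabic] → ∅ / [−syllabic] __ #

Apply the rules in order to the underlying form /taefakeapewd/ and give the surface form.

Rule 1 (pre-rhotic lowering): no segment meets the environment; /taefakeapewd/ is unchanged.
Rule 2 (intervocalic voicing): /k/ is a voiceless stop between vowels /a/ and /e/, so it voices to [g]. /p/ is a voiceless stop between vowels /a/ and /e/, so it voices to [b]. /taefakeapewd/ → taefageabewd.
Rule 3 (intervocalic voicing): /f/ is a voiceless obstruent between vowels /e/ and /a/, so it voices to [v]. /taefageabewd/ → taevageabewd.
Rule 4 (final cluster simplification): /d/ is the second consonant of a word-final cluster /wd/, so it deletes. /taevageabewd/ → taevageabew.

taevageabew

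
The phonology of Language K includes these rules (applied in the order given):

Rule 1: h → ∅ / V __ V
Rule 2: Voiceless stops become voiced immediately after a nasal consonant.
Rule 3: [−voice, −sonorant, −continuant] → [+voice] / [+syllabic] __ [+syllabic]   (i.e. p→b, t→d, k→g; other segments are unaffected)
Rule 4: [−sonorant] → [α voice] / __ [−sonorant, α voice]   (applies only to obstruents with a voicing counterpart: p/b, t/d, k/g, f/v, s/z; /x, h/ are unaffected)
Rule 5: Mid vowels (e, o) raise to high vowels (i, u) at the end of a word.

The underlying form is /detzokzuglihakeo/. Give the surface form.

dedzogzugliageu

Rule 1 (intervocalic h-deletion): /h/ occurs between vowels /i/ and /a/, so it deletes. /detzokzuglihakeo/ → detzokzugliakeo.
Rule 2 (post-nasal voicing): no segment meets the environment; /detzokzugliakeo/ is unchanged.
Rule 3 (intervocalic voicing): /k/ is a voiceless stop between vowels /a/ and /e/, so it voices to [g]. /detzokzugliakeo/ → detzokzugliageo.
Rule 4 (regressive voicing assimilation): /t/ precedes the voiced obstruent /z/, so it voices to [d] by assimilation. /k/ precedes the voiced obstruent /z/, so it voices to [g] by assimilation. /detzokzugliageo/ → dedzogzugliageo.
Rule 5 (final vowel raising): /o/ is a mid vowel in word-final position, so it raises to [u]. /dedzogzugliageo/ → dedzogzugliageu.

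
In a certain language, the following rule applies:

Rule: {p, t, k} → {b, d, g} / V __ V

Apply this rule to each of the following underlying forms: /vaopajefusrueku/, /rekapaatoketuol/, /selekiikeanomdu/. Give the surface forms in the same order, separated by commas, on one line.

vaobajefusruegu, regabaadogeduol, selegiigeanomdu

/vaopajefusrueku/: /p/ is a voiceless stop between vowels /o/ and /a/, so it voices to [b]. /k/ is a voiceless stop between vowels /e/ and /u/, so it voices to [g]. → [vaobajefusruegu].
/rekapaatoketuol/: /k/ is a voiceless stop between vowels /e/ and /a/, so it voices to [g]. /p/ is a voiceless stop between vowels /a/ and /a/, so it voices to [b]. /t/ is a voiceless stop between vowels /a/ and /o/, so it voices to [d]. /k/ is a voiceless stop between vowels /o/ and /e/, so it voices to [g]. /t/ is a voiceless stop between vowels /e/ and /u/, so it voices to [d]. → [regabaadogeduol].
/selekiikeanomdu/: /k/ is a voiceless stop between vowels /e/ and /i/, so it voices to [g]. /k/ is a voiceless stop between vowels /i/ and /e/, so it voices to [g]. → [selegiigeanomdu].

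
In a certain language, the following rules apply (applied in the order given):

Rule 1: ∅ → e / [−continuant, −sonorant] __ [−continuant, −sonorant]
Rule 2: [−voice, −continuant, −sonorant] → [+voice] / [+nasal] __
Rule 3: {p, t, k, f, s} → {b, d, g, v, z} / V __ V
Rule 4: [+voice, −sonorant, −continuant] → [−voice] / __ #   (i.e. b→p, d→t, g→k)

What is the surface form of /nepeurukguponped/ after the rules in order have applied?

Rule 1 (stop-cluster e-epenthesis): /k/ and /g/ form a stop–stop cluster, so [e] is inserted between them. /nepeurukguponped/ → nepeurukeguponped.
Rule 2 (post-nasal voicing): /p/ is a voiceless stop immediately after the nasal /n/, so it voices to [b]. /nepeurukeguponped/ → nepeurukeguponbed.
Rule 3 (intervocalic voicing): /p/ is a voiceless obstruent between vowels /e/ and /e/, so it voices to [b]. /k/ is a voiceless obstruent between vowels /u/ and /e/, so it voices to [g]. /p/ is a voiceless obstruent between vowels /u/ and /o/, so it voices to [b]. /nepeurukeguponbed/ → nebeurugegubonbed.
Rule 4 (final devoicing): /d/ is a voiced stop in word-final position, so it devoices to [t]. /nebeurugegubonbed/ → nebeurugegubonbet.

nebeurugegubonbet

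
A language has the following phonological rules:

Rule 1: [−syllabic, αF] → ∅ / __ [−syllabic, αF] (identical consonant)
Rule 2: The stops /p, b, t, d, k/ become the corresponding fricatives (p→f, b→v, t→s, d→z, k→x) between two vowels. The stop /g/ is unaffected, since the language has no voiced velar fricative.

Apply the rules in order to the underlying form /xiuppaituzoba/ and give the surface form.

Rule 1 (degemination): /pp/ is a geminate; the first /p/ deletes. /xiuppaituzoba/ → xiupaituzoba.
Rule 2 (intervocalic spirantization): /p/ is a stop between vowels /u/ and /a/, so it spirantizes to the fricative [f]. /t/ is a stop between vowels /i/ and /u/, so it spirantizes to the fricative [s]. /b/ is a stop between vowels /o/ and /a/, so it spirantizes to the fricative [v]. /xiupaituzoba/ → xiufaisuzova.

xiufaisuzova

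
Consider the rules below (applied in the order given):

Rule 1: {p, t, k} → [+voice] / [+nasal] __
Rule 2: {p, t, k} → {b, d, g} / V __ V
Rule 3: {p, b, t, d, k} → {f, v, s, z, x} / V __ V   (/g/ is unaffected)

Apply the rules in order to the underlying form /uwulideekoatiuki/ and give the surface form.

Rule 1 (post-nasal voicing): no segment meets the environment; /uwulideekoatiuki/ is unchanged.
Rule 2 (intervocalic voicing): /k/ is a voiceless stop between vowels /e/ and /o/, so it voices to [g]. /t/ is a voiceless stop between vowels /a/ and /i/, so it voices to [d]. /k/ is a voiceless stop between vowels /u/ and /i/, so it voices to [g]. /uwulideekoatiuki/ → uwulideegoadiugi.
Rule 3 (intervocalic spirantization): /d/ is a stop between vowels /i/ and /e/, so it spirantizes to the fricative [z]. /d/ is a stop between vowels /a/ and /i/, so it spirantizes to the fricative [z]. /uwulideegoadiugi/ → uwulizeegoaziugi.

uwulizeegoaziugi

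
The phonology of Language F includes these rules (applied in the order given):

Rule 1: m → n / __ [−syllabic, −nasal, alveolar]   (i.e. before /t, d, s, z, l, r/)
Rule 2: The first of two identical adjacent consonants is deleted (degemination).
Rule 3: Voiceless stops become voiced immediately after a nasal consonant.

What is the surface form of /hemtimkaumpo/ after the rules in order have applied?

hendimgaumbo

Rule 1 (nasal place assimilation): /m/ precedes the alveolar consonant /t/, so it assimilates in place to [n]. /hemtimkaumpo/ → hentimkaumpo.
Rule 2 (degemination): no segment meets the environment; /hentimkaumpo/ is unchanged.
Rule 3 (post-nasal voicing): /t/ is a voiceless stop immediately after the nasal /n/, so it voices to [d]. /k/ is a voiceless stop immediately after the nasal /m/, so it voices to [g]. /p/ is a voiceless stop immediately after the nasal /m/, so it voices to [b]. /hentimkaumpo/ → hendimgaumbo.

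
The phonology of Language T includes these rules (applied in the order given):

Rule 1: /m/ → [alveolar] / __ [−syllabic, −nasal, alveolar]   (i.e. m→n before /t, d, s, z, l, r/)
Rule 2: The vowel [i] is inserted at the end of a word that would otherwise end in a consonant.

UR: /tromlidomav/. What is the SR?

Rule 1 (nasal place assimilation): /m/ precedes the alveolar consonant /l/, so it assimilates in place to [n]. /tromlidomav/ → tronlidomav.
Rule 2 (final i-epenthesis): the form ends in the consonant /v/, so [i] is inserted word-finally. /tronlidomav/ → tronlidomavi.

tronlidomavi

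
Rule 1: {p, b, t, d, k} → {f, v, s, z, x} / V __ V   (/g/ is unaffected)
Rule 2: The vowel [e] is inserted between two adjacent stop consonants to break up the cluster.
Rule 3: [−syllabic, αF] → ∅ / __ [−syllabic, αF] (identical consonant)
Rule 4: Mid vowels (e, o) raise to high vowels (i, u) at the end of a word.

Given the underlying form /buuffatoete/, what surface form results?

buufasoesi

Rule 1 (intervocalic spirantization): /t/ is a stop between vowels /a/ and /o/, so it spirantizes to the fricative [s]. /t/ is a stop between vowels /e/ and /e/, so it spirantizes to the fricative [s]. /buuffatoete/ → buuffasoese.
Rule 2 (stop-cluster e-epenthesis): no segment meets the environment; /buuffasoese/ is unchanged.
Rule 3 (degemination): /ff/ is a geminate; the first /f/ deletes. /buuffasoese/ → buufasoese.
Rule 4 (final vowel raising): /e/ is a mid vowel in word-final position, so it raises to [i]. /buufasoese/ → buufasoesi.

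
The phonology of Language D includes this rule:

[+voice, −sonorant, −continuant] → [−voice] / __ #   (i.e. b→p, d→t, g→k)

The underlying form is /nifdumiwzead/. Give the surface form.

Scanning /nifdumiwzead/: /d/ at position 4 is not in the conditioning environment; /d/ is a voiced stop in word-final position, so it devoices to [t].
Result: [nifdumiwzeat].

nifdumiwzeat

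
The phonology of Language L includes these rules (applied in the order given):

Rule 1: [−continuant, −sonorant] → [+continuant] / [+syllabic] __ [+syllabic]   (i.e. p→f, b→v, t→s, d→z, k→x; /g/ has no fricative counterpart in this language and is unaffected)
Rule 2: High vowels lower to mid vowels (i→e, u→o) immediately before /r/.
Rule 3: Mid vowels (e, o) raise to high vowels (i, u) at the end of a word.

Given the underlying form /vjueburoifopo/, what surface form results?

vjuevoroifofu

Rule 1 (intervocalic spirantization): /b/ is a stop between vowels /e/ and /u/, so it spirantizes to the fricative [v]. /p/ is a stop between vowels /o/ and /o/, so it spirantizes to the fricative [f]. /vjueburoifopo/ → vjuevuroifofo.
Rule 2 (pre-rhotic lowering): /u/ is a high vowel immediately before /r/, so it lowers to [o]. /vjuevuroifofo/ → vjuevoroifofo.
Rule 3 (final vowel raising): /o/ is a mid vowel in word-final position, so it raises to [u]. /vjuevoroifofo/ → vjuevoroifofu.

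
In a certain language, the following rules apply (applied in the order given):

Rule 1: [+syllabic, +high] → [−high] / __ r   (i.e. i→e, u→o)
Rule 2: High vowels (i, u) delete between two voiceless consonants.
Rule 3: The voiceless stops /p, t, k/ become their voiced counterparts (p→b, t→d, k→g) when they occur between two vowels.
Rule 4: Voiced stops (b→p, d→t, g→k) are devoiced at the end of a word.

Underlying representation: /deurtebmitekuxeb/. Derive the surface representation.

deortebmidekxep

Rule 1 (pre-rhotic lowering): /u/ is a high vowel immediately before /r/, so it lowers to [o]. /deurtebmitekuxeb/ → deortebmitekuxeb.
Rule 2 (high vowel syncope): /u/ is a high vowel flanked by voiceless consonants /k/ and /x/, so it deletes. /deortebmitekuxeb/ → deortebmitekxeb.
Rule 3 (intervocalic voicing): /t/ is a voiceless stop between vowels /i/ and /e/, so it voices to [d]. /deortebmitekxeb/ → deortebmidekxeb.
Rule 4 (final devoicing): /b/ is a voiced stop in word-final position, so it devoices to [p]. /deortebmidekxeb/ → deortebmidekxep.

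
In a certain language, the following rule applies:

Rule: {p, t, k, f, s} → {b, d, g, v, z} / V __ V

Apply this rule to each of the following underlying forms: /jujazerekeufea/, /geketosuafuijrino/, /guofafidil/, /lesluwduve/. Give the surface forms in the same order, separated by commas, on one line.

jujazeregeuvea, gegedozuavuijrino, guovavidil, lesluwduve

/jujazerekeufea/: /k/ is a voiceless obstruent between vowels /e/ and /e/, so it voices to [g]. /f/ is a voiceless obstruent between vowels /u/ and /e/, so it voices to [v]. → [jujazeregeuvea].
/geketosuafuijrino/: /k/ is a voiceless obstruent between vowels /e/ and /e/, so it voices to [g]. /t/ is a voiceless obstruent between vowels /e/ and /o/, so it voices to [d]. /s/ is a voiceless obstruent between vowels /o/ and /u/, so it voices to [z]. /f/ is a voiceless obstruent between vowels /a/ and /u/, so it voices to [v]. → [gegedozuavuijrino].
/guofafidil/: /f/ is a voiceless obstruent between vowels /o/ and /a/, so it voices to [v]. /f/ is a voiceless obstruent between vowels /a/ and /i/, so it voices to [v]. → [guovavidil].
/lesluwduve/: the rule's environment is not met; surfaces unchanged as [lesluwduve].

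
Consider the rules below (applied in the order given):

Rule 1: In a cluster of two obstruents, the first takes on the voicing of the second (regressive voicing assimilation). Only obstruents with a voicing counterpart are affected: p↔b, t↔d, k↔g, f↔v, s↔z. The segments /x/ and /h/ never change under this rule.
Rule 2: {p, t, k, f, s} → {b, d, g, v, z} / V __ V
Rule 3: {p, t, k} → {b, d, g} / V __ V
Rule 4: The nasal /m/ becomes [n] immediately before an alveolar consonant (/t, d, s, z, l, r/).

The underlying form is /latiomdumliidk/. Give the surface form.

Rule 1 (regressive voicing assimilation): /d/ precedes the voiceless obstruent /k/, so it devoices to [t] by assimilation. /latiomdumliidk/ → latiomdumliitk.
Rule 2 (intervocalic voicing): /t/ is a voiceless obstruent between vowels /a/ and /i/, so it voices to [d]. /latiomdumliitk/ → ladiomdumliitk.
Rule 3 (intervocalic voicing): no segment meets the environment; /ladiomdumliitk/ is unchanged.
Rule 4 (nasal place assimilation): /m/ precedes the alveolar consonant /d/, so it assimilates in place to [n]. /m/ precedes the alveolar consonant /l/, so it assimilates in place to [n]. /ladiomdumliitk/ → ladiondunliitk.

ladiondunliitk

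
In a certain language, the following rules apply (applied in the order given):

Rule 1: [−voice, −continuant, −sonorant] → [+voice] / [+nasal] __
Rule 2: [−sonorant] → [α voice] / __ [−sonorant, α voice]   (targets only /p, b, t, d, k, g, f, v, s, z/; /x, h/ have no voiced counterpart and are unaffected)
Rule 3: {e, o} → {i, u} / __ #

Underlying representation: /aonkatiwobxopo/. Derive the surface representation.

aongatiwopxopu

Rule 1 (post-nasal voicing): /k/ is a voiceless stop immediately after the nasal /n/, so it voices to [g]. /aonkatiwobxopo/ → aongatiwobxopo.
Rule 2 (regressive voicing assimilation): /b/ precedes the voiceless obstruent /x/, so it devoices to [p] by assimilation. /aongatiwobxopo/ → aongatiwopxopo.
Rule 3 (final vowel raising): /o/ is a mid vowel in word-final position, so it raises to [u]. /aongatiwopxopo/ → aongatiwopxopu.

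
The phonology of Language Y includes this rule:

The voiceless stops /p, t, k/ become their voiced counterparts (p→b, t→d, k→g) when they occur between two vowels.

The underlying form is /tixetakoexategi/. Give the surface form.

tixedagoexadegi

Scanning /tixetakoexategi/: /t/ at position 1 is not in the conditioning environment; /t/ is a voiceless stop between vowels /e/ and /a/, so it voices to [d]; /k/ is a voiceless stop between vowels /a/ and /o/, so it voices to [g]; /t/ is a voiceless stop between vowels /a/ and /e/, so it voices to [d].
Result: [tixedagoexadegi].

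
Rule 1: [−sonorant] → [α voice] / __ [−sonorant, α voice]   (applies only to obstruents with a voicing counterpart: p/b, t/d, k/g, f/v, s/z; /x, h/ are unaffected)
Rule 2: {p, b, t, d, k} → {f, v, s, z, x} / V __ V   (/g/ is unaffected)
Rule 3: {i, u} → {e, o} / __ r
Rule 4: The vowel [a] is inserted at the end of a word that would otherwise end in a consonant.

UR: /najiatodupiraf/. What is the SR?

Rule 1 (regressive voicing assimilation): no segment meets the environment; /najiatodupiraf/ is unchanged.
Rule 2 (intervocalic spirantization): /t/ is a stop between vowels /a/ and /o/, so it spirantizes to the fricative [s]. /d/ is a stop between vowels /o/ and /u/, so it spirantizes to the fricative [z]. /p/ is a stop between vowels /u/ and /i/, so it spirantizes to the fricative [f]. /najiatodupiraf/ → najiasozufiraf.
Rule 3 (pre-rhotic lowering): /i/ is a high vowel immediately before /r/, so it lowers to [e]. /najiasozufiraf/ → najiasozuferaf.
Rule 4 (final a-epenthesis): the form ends in the consonant /f/, so [a] is inserted word-finally. /najiasozuferaf/ → najiasozuferafa.

najiasozuferafa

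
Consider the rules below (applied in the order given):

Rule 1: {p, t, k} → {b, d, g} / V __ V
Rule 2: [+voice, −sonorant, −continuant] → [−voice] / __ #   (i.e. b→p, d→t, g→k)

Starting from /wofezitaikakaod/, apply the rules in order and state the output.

Rule 1 (intervocalic voicing): /t/ is a voiceless stop between vowels /i/ and /a/, so it voices to [d]. /k/ is a voiceless stop between vowels /i/ and /a/, so it voices to [g]. /k/ is a voiceless stop between vowels /a/ and /a/, so it voices to [g]. /wofezitaikakaod/ → wofezidaigagaod.
Rule 2 (final devoicing): /d/ is a voiced stop in word-final position, so it devoices to [t]. /wofezidaigagaod/ → wofezidaigagaot.

wofezidaigagaot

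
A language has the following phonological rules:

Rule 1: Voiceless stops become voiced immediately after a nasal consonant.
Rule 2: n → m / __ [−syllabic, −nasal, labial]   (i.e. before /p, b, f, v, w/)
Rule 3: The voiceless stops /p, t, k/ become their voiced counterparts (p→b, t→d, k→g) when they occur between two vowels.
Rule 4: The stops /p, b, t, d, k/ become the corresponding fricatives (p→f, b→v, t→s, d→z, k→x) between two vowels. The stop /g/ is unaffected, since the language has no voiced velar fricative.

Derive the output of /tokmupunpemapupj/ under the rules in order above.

Rule 1 (post-nasal voicing): /p/ is a voiceless stop immediately after the nasal /n/, so it voices to [b]. /tokmupunpemapupj/ → tokmupunbemapupj.
Rule 2 (nasal place assimilation): /n/ precedes the labial consonant /b/, so it assimilates in place to [m]. /tokmupunbemapupj/ → tokmupumbemapupj.
Rule 3 (intervocalic voicing): /p/ is a voiceless stop between vowels /u/ and /u/, so it voices to [b]. /p/ is a voiceless stop between vowels /a/ and /u/, so it voices to [b]. /tokmupumbemapupj/ → tokmubumbemabupj.
Rule 4 (intervocalic spirantization): /b/ is a stop between vowels /u/ and /u/, so it spirantizes to the fricative [v]. /b/ is a stop between vowels /a/ and /u/, so it spirantizes to the fricative [v]. /tokmubumbemabupj/ → tokmuvumbemavupj.

tokmuvumbemavupj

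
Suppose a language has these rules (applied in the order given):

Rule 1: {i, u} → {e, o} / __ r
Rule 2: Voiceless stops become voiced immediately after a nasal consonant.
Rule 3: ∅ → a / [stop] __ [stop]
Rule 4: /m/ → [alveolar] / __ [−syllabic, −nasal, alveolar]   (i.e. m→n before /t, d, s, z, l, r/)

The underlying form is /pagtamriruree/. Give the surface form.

Rule 1 (pre-rhotic lowering): /i/ is a high vowel immediately before /r/, so it lowers to [e]. /u/ is a high vowel immediately before /r/, so it lowers to [o]. /pagtamriruree/ → pagtamreroree.
Rule 2 (post-nasal voicing): no segment meets the environment; /pagtamreroree/ is unchanged.
Rule 3 (stop-cluster a-epenthesis): /g/ and /t/ form a stop–stop cluster, so [a] is inserted between them. /pagtamreroree/ → pagatamreroree.
Rule 4 (nasal place assimilation): /m/ precedes the alveolar consonant /r/, so it assimilates in place to [n]. /pagatamreroree/ → pagatanreroree.

pagatanreroree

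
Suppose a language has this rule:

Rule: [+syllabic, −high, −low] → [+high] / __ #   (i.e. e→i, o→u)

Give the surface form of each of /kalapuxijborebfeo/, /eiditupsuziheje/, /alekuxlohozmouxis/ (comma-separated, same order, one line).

/kalapuxijborebfeo/: /o/ is a mid vowel in word-final position, so it raises to [u]. → [kalapuxijborebfeu].
/eiditupsuziheje/: /e/ is a mid vowel in word-final position, so it raises to [i]. → [eiditupsuziheji].
/alekuxlohozmouxis/: the rule's environment is not met; surfaces unchanged as [alekuxlohozmouxis].

kalapuxijborebfeu, eiditupsuziheji, alekuxlohozmouxis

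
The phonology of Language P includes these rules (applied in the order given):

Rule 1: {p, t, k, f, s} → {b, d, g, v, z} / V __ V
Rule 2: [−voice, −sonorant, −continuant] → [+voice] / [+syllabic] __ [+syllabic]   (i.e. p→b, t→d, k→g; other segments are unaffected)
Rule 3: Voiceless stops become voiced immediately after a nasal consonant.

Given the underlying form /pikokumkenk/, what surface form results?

Rule 1 (intervocalic voicing): /k/ is a voiceless obstruent between vowels /i/ and /o/, so it voices to [g]. /k/ is a voiceless obstruent between vowels /o/ and /u/, so it voices to [g]. /pikokumkenk/ → pigogumkenk.
Rule 2 (intervocalic voicing): no segment meets the environment; /pigogumkenk/ is unchanged.
Rule 3 (post-nasal voicing): /k/ is a voiceless stop immediately after the nasal /m/, so it voices to [g]. /k/ is a voiceless stop immediately after the nasal /n/, so it voices to [g]. /pigogumkenk/ → pigogumgeng.

pigogumgeng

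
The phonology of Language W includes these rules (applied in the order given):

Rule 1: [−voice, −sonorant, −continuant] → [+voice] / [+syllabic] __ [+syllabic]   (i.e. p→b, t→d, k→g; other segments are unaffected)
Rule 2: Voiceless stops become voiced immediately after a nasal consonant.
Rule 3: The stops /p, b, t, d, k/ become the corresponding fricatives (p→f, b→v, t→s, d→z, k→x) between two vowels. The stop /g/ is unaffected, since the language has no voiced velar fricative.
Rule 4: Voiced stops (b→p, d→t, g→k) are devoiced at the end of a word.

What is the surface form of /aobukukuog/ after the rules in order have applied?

aovuguguok

Rule 1 (intervocalic voicing): /k/ is a voiceless stop between vowels /u/ and /u/, so it voices to [g]. /k/ is a voiceless stop between vowels /u/ and /u/, so it voices to [g]. /aobukukuog/ → aobuguguog.
Rule 2 (post-nasal voicing): no segment meets the environment; /aobuguguog/ is unchanged.
Rule 3 (intervocalic spirantization): /b/ is a stop between vowels /o/ and /u/, so it spirantizes to the fricative [v]. /aobuguguog/ → aovuguguog.
Rule 4 (final devoicing): /g/ is a voiced stop in word-final position, so it devoices to [k]. /aovuguguog/ → aovuguguok.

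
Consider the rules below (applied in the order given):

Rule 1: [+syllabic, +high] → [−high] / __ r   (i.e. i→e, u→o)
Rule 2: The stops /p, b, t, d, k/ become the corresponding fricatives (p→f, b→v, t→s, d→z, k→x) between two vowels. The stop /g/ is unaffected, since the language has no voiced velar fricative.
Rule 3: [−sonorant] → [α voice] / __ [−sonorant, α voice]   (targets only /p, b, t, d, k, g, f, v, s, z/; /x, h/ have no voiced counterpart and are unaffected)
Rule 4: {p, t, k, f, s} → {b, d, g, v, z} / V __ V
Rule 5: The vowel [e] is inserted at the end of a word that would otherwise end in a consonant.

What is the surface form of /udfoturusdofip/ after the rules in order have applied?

utfozoruzdovipe

Rule 1 (pre-rhotic lowering): /u/ is a high vowel immediately before /r/, so it lowers to [o]. /udfoturusdofip/ → udfotorusdofip.
Rule 2 (intervocalic spirantization): /t/ is a stop between vowels /o/ and /o/, so it spirantizes to the fricative [s]. /udfotorusdofip/ → udfosorusdofip.
Rule 3 (regressive voicing assimilation): /d/ precedes the voiceless obstruent /f/, so it devoices to [t] by assimilation. /s/ precedes the voiced obstruent /d/, so it voices to [z] by assimilation. /udfosorusdofip/ → utfosoruzdofip.
Rule 4 (intervocalic voicing): /s/ is a voiceless obstruent between vowels /o/ and /o/, so it voices to [z]. /f/ is a voiceless obstruent between vowels /o/ and /i/, so it voices to [v]. /utfosoruzdofip/ → utfozoruzdovip.
Rule 5 (final e-epenthesis): the form ends in the consonant /p/, so [e] is inserted word-finally. /utfozoruzdovip/ → utfozoruzdovipe.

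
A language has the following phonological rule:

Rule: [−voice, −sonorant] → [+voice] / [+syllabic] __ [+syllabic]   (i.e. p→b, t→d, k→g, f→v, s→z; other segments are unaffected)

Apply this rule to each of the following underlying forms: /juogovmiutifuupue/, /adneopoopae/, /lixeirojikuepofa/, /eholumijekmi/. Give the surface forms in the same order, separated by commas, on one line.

juogovmiudivuubue, adneoboobae, lixeirojiguebova, eholumijekmi

/juogovmiutifuupue/: /t/ is a voiceless obstruent between vowels /u/ and /i/, so it voices to [d]. /f/ is a voiceless obstruent between vowels /i/ and /u/, so it voices to [v]. /p/ is a voiceless obstruent between vowels /u/ and /u/, so it voices to [b]. → [juogovmiudivuubue].
/adneopoopae/: /p/ is a voiceless obstruent between vowels /o/ and /o/, so it voices to [b]. /p/ is a voiceless obstruent between vowels /o/ and /a/, so it voices to [b]. → [adneoboobae].
/lixeirojikuepofa/: /k/ is a voiceless obstruent between vowels /i/ and /u/, so it voices to [g]. /p/ is a voiceless obstruent between vowels /e/ and /o/, so it voices to [b]. /f/ is a voiceless obstruent between vowels /o/ and /a/, so it voices to [v]. → [lixeirojiguebova].
/eholumijekmi/: the rule's environment is not met; surfaces unchanged as [eholumijekmi].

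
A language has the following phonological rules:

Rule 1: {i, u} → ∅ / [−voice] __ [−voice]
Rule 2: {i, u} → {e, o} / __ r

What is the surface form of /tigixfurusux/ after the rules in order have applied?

Rule 1 (high vowel syncope): /u/ is a high vowel flanked by voiceless consonants /s/ and /x/, so it deletes. /tigixfurusux/ → tigixfurusx.
Rule 2 (pre-rhotic lowering): /u/ is a high vowel immediately before /r/, so it lowers to [o]. /tigixfurusx/ → tigixforusx.

tigixforusx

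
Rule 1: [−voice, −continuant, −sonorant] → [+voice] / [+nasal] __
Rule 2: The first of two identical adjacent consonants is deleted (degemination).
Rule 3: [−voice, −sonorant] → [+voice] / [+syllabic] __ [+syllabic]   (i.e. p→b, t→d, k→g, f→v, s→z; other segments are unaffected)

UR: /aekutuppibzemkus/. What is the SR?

Rule 1 (post-nasal voicing): /k/ is a voiceless stop immediately after the nasal /m/, so it voices to [g]. /aekutuppibzemkus/ → aekutuppibzemgus.
Rule 2 (degemination): /pp/ is a geminate; the first /p/ deletes. /aekutuppibzemgus/ → aekutupibzemgus.
Rule 3 (intervocalic voicing): /k/ is a voiceless obstruent between vowels /e/ and /u/, so it voices to [g]. /t/ is a voiceless obstruent between vowels /u/ and /u/, so it voices to [d]. /p/ is a voiceless obstruent between vowels /u/ and /i/, so it voices to [b]. /aekutupibzemgus/ → aegudubibzemgus.

aegudubibzemgus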